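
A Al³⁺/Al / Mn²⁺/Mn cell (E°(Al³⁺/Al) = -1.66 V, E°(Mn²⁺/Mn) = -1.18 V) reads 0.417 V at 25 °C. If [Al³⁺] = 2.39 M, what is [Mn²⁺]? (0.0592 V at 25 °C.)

0.013 M

From the Nernst equation, log Q = n(E° − E)/0.0592 = 6(0.48 − 0.417)/0.0592 = 6.385, so Q = 2.43 × 10^6.
With Q = [Al³⁺]^2/[Mn²⁺]^3 and the known concentrations, [Mn²⁺]^3 in the denominator gives [Mn²⁺] = 0.013 M.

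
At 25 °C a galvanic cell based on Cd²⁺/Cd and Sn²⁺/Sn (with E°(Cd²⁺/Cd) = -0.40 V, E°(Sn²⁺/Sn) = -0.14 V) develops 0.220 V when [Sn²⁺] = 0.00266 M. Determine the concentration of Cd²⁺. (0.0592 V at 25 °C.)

From the Nernst equation, log Q = n(E° − E)/0.0592 = 2(0.26 − 0.220)/0.0592 = 1.351, so Q = 22.5.
With Q = [Cd²⁺]/[Sn²⁺] and the known concentrations, [Cd²⁺] in the numerator gives [Cd²⁺] = 0.06 M.

0.06 M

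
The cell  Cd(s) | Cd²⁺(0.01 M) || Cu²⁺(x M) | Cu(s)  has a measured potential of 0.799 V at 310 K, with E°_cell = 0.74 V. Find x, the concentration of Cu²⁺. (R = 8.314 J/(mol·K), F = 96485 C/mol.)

0.83 M

From the Nernst equation, ln Q = nF(E° − E)/RT = 2×96485×(0.74 − 0.799)/(8.314×310) = -4.417, so Q = 0.0121.
With Q = [Cd²⁺]/[Cu²⁺] and the known concentrations, [Cu²⁺] in the denominator gives [Cu²⁺] = 0.83 M.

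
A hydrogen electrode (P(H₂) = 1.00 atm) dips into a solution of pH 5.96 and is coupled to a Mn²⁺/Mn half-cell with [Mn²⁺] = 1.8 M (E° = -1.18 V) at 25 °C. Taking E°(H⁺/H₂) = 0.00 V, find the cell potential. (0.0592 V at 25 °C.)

The hydrogen couple is the cathode, so E°_cell = 1.18 V; n = 2.
[H⁺] = 10^(−5.96) = 1.1 × 10^-6 M, and Q = [Mn²⁺]·P(H₂) / [H⁺]^2 = 1.5 × 10^12.
E = E° − (0.0592/2) log Q = 1.18 − (0.0592/2)(12.175) = 0.820 V.

0.82 V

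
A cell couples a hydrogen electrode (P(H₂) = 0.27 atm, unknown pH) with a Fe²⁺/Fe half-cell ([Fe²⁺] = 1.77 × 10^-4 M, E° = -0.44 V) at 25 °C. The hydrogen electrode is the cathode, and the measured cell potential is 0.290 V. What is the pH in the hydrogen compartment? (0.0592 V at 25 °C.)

E°_cell = 0.44 V and n = 2.
log Q = n(E° − E)/0.0592 = 2×(0.44 − 0.290)/0.0592 = 5.068.
With Q = [Fe²⁺]·P(H₂) / [H⁺]^2, solving for [H⁺] gives log[H⁺] = -4.694, so pH = 4.69.

pH = 4.69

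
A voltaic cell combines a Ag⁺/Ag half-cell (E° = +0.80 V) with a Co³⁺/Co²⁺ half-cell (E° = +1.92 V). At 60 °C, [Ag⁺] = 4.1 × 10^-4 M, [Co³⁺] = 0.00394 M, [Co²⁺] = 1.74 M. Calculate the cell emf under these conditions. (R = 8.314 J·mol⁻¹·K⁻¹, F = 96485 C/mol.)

1.17 V

The Co³⁺/Co²⁺ couple has the higher reduction potential and acts as the cathode, so E°_cell = +1.92 − (+0.80) = 1.12 V.
Balancing electrons gives n = 1; the reaction quotient is Q = [Ag⁺]·[Co²⁺]/[Co³⁺] = 0.181.
E = E° − (RT/nF) ln Q = 1.12 − (8.314×333)/(1×96485) × (-1.709) = 1.120 + 0.049 = 1.169 V.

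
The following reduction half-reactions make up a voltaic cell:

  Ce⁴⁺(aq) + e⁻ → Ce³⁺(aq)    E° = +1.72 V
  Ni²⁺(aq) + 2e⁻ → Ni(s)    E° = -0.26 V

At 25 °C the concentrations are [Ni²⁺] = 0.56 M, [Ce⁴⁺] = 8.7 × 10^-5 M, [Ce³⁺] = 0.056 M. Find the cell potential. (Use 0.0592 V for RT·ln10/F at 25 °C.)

1.82 V

The Ce⁴⁺/Ce³⁺ couple has the higher reduction potential and acts as the cathode, so E°_cell = +1.72 − (-0.26) = 1.98 V.
Balancing electrons gives n = 2; the reaction quotient is Q = [Ni²⁺]·[Ce³⁺]^2/[Ce⁴⁺]^2 = 2.32 × 10^5.
At 25 °C, E = E° − (0.0592/n) log Q = 1.98 − (0.0592/2)(5.366) = 1.980 − 0.159 = 1.821 V.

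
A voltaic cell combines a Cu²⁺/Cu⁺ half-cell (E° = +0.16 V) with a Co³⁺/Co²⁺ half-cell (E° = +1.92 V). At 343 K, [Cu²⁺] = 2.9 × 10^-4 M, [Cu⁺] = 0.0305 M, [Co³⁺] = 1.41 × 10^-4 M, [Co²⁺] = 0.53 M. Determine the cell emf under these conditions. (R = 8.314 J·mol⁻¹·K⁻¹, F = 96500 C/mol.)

The Co³⁺/Co²⁺ couple has the higher reduction potential and acts as the cathode, so E°_cell = +1.92 − (+0.16) = 1.76 V.
Balancing electrons gives n = 1; the reaction quotient is Q = [Cu²⁺]·[Co²⁺]/([Cu⁺]·[Co³⁺]) = 35.7.
E = E° − (RT/nF) ln Q = 1.76 − (8.314×343)/(1×96500) × (3.576) = 1.760 − 0.106 = 1.654 V.

1.65 V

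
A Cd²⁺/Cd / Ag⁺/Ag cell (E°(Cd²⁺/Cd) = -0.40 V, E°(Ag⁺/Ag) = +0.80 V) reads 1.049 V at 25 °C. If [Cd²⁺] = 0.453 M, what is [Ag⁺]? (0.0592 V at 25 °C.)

0.0019 M

From the Nernst equation, log Q = n(E° − E)/0.0592 = 2(1.20 − 1.049)/0.0592 = 5.101, so Q = 1.26 × 10^5.
With Q = [Cd²⁺]/[Ag⁺]^2 and the known concentrations, [Ag⁺]^2 in the denominator gives [Ag⁺] = 0.0019 M.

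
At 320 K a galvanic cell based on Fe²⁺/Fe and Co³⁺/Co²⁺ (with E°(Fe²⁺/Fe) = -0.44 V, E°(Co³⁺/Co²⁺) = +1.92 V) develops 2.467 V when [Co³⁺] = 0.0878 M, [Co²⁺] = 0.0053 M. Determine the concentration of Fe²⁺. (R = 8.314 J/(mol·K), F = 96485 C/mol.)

From the Nernst equation, ln Q = nF(E° − E)/RT = 2×96485×(2.36 − 2.467)/(8.314×320) = -7.761, so Q = 4.26 × 10^-4.
With Q = [Fe²⁺]·[Co²⁺]^2/[Co³⁺]^2 and the known concentrations, [Fe²⁺] in the numerator gives [Fe²⁺] = 0.12 M.

0.12 M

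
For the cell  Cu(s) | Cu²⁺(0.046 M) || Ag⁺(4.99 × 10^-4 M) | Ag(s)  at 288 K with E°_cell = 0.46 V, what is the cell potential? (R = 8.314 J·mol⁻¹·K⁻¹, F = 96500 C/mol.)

Balancing electrons gives n = 2; the reaction quotient is Q = [Cu²⁺]/[Ag⁺]^2 = 1.85 × 10^5.
E = E° − (RT/nF) ln Q = 0.46 − (8.314×288)/(2×96500) × (12.127) = 0.460 − 0.150 = 0.310 V.

0.310 V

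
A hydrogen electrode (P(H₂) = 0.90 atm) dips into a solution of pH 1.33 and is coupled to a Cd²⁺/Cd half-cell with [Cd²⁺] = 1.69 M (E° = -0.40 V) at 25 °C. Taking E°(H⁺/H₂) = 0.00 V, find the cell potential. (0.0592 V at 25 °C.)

0.32 V

The hydrogen couple is the cathode, so E°_cell = 0.40 V; n = 2.
[H⁺] = 10^(−1.33) = 0.047 M, and Q = [Cd²⁺]·P(H₂) / [H⁺]^2 = 695.
E = E° − (0.0592/2) log Q = 0.40 − (0.0592/2)(2.842) = 0.316 V.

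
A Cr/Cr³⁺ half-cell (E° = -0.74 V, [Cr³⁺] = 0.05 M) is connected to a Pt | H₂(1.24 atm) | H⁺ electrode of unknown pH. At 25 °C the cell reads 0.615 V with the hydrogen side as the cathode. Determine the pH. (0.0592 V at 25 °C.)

E°_cell = 0.74 V and n = 6.
log Q = n(E° − E)/0.0592 = 6×(0.74 − 0.615)/0.0592 = 12.669.
With Q = [Cr³⁺]^2·P(H₂)^3 / [H⁺]^6, solving for [H⁺] gives log[H⁺] = -2.498, so pH = 2.50.

pH = 2.50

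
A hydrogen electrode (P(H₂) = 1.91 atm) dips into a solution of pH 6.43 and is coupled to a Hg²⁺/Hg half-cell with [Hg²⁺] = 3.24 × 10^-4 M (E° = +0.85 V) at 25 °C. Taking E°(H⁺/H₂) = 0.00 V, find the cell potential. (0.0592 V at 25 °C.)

1.14 V

The Hg²⁺/Hg couple is the cathode, so E°_cell = 0.85 V; n = 2.
[H⁺] = 10^(−6.43) = 3.7 × 10^-7 M, and Q = [H⁺]^2 / ([Hg²⁺]·P(H₂)) = 2.23 × 10^-10.
E = E° − (0.0592/2) log Q = 0.85 − (0.0592/2)(-9.652) = 1.136 V.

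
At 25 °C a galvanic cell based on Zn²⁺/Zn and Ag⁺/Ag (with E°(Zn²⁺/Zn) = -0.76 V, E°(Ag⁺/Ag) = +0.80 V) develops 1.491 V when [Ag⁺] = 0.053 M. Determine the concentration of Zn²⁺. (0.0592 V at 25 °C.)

0.6 M

From the Nernst equation, log Q = n(E° − E)/0.0592 = 2(1.56 − 1.491)/0.0592 = 2.331, so Q = 214.
With Q = [Zn²⁺]/[Ag⁺]^2 and the known concentrations, [Zn²⁺] in the numerator gives [Zn²⁺] = 0.6 M.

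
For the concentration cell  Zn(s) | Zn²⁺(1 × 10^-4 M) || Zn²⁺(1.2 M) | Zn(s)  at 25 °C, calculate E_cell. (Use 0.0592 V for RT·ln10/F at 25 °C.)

Both half-cells are Zn²⁺/Zn, so E°_cell = 0. The concentrated side is the cathode; the cell reaction moves Zn²⁺ from high to low concentration with n = 2.
Q = [Zn²⁺]_dilute/[Zn²⁺]_conc = 1 × 10^-4/1.2 = 8.33 × 10^-5.
E = 0 − (0.0592/2) log Q = −(0.0592/2)(-4.079) = 0.1207 V.

0.12 V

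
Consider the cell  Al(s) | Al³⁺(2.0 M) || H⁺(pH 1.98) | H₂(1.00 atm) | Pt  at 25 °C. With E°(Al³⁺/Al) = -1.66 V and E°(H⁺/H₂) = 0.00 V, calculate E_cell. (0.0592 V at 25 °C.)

1.54 V

The hydrogen couple is the cathode, so E°_cell = 1.66 V; n = 6.
[H⁺] = 10^(−1.98) = 0.010 M, and Q = [Al³⁺]^2·P(H₂)^3 / [H⁺]^6 = 3.03 × 10^12.
E = E° − (0.0592/6) log Q = 1.66 − (0.0592/6)(12.482) = 1.537 V.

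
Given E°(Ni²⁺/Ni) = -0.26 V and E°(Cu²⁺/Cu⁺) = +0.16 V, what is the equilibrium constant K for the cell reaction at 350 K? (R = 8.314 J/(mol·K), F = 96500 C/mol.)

E°_cell = +0.16 − (-0.26) = 0.42 V, with n = 2 electrons transferred.
At equilibrium E = 0, so the Nernst equation gives ln K = nFE°/RT = (2)(96500)(0.42)/((8.314)(350)) = 27.86.
K = e^27.86 = 1.3 × 10^12.

1.3 × 10^12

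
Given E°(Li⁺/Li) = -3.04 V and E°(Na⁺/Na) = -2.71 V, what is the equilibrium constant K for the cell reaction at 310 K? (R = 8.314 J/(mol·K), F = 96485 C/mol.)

E°_cell = -2.71 − (-3.04) = 0.33 V, with n = 1 electron transferred.
At equilibrium E = 0, so the Nernst equation gives ln K = nFE°/RT = (1)(96485)(0.33)/((8.314)(310)) = 12.35.
K = e^12.35 = 2.3 × 10^5.

2.3 × 10^5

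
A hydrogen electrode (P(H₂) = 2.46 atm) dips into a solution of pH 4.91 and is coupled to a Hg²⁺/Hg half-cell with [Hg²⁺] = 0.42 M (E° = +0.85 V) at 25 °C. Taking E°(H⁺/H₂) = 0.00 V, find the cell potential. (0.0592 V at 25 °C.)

The Hg²⁺/Hg couple is the cathode, so E°_cell = 0.85 V; n = 2.
[H⁺] = 10^(−4.91) = 1.2 × 10^-5 M, and Q = [H⁺]^2 / ([Hg²⁺]·P(H₂)) = 1.46 × 10^-10.
E = E° − (0.0592/2) log Q = 0.85 − (0.0592/2)(-9.834) = 1.141 V.

1.14 V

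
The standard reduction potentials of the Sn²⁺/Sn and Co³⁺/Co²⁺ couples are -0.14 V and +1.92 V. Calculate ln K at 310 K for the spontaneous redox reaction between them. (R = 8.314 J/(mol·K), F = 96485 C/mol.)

E°_cell = +1.92 − (-0.14) = 2.06 V, with n = 2 electrons transferred.
At equilibrium E = 0, so the Nernst equation gives ln K = nFE°/RT = (2)(96485)(2.06)/((8.314)(310)) = 154.24.

ln K = 154.2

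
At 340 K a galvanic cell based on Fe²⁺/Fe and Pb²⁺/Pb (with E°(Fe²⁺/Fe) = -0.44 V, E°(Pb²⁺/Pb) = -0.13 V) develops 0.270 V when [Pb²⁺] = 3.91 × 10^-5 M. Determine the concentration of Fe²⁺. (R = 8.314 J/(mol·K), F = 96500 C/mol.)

6 × 10^-4 M

From the Nernst equation, ln Q = nF(E° − E)/RT = 2×96500×(0.31 − 0.270)/(8.314×340) = 2.731, so Q = 15.3.
With Q = [Fe²⁺]/[Pb²⁺] and the known concentrations, [Fe²⁺] in the numerator gives [Fe²⁺] = 6 × 10^-4 M.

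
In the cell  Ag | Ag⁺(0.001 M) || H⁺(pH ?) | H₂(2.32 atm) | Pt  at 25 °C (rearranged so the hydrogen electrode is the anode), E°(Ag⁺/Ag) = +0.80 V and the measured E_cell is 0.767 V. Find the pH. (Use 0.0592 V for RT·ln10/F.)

E°_cell = 0.80 V and n = 2.
log Q = n(E° − E)/0.0592 = 2×(0.80 − 0.767)/0.0592 = 1.115.
With Q = [H⁺]^2 / ([Ag⁺]^2·P(H₂)), solving for [H⁺] gives log[H⁺] = -2.260, so pH = 2.26.

pH = 2.26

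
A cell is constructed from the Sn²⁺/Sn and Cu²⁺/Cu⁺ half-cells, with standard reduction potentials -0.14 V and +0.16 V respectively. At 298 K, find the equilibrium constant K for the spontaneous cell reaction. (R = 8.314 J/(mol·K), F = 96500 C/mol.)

E°_cell = +0.16 − (-0.14) = 0.30 V, with n = 2 electrons transferred.
At equilibrium E = 0, so the Nernst equation gives ln K = nFE°/RT = (2)(96500)(0.30)/((8.314)(298)) = 23.37.
K = e^23.37 = 1.4 × 10^10.

1.4 × 10^10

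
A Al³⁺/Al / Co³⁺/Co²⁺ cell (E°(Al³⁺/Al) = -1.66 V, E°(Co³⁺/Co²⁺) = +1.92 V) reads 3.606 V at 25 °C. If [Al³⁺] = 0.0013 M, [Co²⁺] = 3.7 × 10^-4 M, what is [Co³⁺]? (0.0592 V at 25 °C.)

From the Nernst equation, log Q = n(E° − E)/0.0592 = 3(3.58 − 3.606)/0.0592 = -1.318, so Q = 0.0481.
With Q = [Al³⁺]·[Co²⁺]^3/[Co³⁺]^3 and the known concentrations, [Co³⁺]^3 in the denominator gives [Co³⁺] = 1.1 × 10^-4 M.

1.1 × 10^-4 M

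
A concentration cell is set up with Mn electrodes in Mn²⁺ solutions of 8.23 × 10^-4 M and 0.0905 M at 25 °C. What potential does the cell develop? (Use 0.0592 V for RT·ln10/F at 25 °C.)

0.060 V

Both half-cells are Mn²⁺/Mn, so E°_cell = 0. The concentrated side is the cathode; the cell reaction moves Mn²⁺ from high to low concentration with n = 2.
Q = [Mn²⁺]_dilute/[Mn²⁺]_conc = 8.23 × 10^-4/0.0905 = 0.00909.
E = 0 − (0.0592/2) log Q = −(0.0592/2)(-2.041) = 0.0604 V.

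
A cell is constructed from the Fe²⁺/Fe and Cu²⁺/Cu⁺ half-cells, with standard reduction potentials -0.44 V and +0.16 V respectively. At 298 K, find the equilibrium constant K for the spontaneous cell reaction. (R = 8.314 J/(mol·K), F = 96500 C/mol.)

E°_cell = +0.16 − (-0.44) = 0.60 V, with n = 2 electrons transferred.
At equilibrium E = 0, so the Nernst equation gives ln K = nFE°/RT = (2)(96500)(0.60)/((8.314)(298)) = 46.74.
K = e^46.74 = 2 × 10^20.

2 × 10^20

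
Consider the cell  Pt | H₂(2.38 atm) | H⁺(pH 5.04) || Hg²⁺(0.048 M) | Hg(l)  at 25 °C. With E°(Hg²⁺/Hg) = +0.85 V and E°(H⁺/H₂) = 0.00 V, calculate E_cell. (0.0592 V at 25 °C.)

The Hg²⁺/Hg couple is the cathode, so E°_cell = 0.85 V; n = 2.
[H⁺] = 10^(−5.04) = 9.1 × 10^-6 M, and Q = [H⁺]^2 / ([Hg²⁺]·P(H₂)) = 7.28 × 10^-10.
E = E° − (0.0592/2) log Q = 0.85 − (0.0592/2)(-9.138) = 1.120 V.

1.12 V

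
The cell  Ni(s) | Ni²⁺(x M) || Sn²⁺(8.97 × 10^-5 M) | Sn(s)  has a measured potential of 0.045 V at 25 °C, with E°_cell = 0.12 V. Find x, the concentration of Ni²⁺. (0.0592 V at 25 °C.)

From the Nernst equation, log Q = n(E° − E)/0.0592 = 2(0.12 − 0.045)/0.0592 = 2.534, so Q = 342.
With Q = [Ni²⁺]/[Sn²⁺] and the known concentrations, [Ni²⁺] in the numerator gives [Ni²⁺] = 0.031 M.

0.031 M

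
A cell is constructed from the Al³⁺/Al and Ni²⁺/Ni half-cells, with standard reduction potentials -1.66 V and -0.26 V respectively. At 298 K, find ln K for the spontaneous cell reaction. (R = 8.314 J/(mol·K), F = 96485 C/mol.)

E°_cell = -0.26 − (-1.66) = 1.40 V, with n = 6 electrons transferred.
At equilibrium E = 0, so the Nernst equation gives ln K = nFE°/RT = (6)(96485)(1.40)/((8.314)(298)) = 327.12.

ln K = 327.1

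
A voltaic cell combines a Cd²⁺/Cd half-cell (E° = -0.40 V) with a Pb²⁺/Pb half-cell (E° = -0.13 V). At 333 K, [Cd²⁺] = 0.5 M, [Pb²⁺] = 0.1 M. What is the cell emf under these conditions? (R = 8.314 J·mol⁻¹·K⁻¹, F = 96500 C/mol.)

The Pb²⁺/Pb couple has the higher reduction potential and acts as the cathode, so E°_cell = -0.13 − (-0.40) = 0.27 V.
Balancing electrons gives n = 2; the reaction quotient is Q = [Cd²⁺]/[Pb²⁺] = 5.00.
E = E° − (RT/nF) ln Q = 0.27 − (8.314×333)/(2×96500) × (1.609) = 0.270 − 0.023 = 0.247 V.

0.247 V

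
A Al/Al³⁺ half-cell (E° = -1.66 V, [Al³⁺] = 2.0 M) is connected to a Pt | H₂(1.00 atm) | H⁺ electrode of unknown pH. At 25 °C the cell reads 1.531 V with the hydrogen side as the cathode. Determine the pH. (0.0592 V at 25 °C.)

pH = 2.08

E°_cell = 1.66 V and n = 6.
log Q = n(E° − E)/0.0592 = 6×(1.66 − 1.531)/0.0592 = 13.074.
With Q = [Al³⁺]^2·P(H₂)^3 / [H⁺]^6, solving for [H⁺] gives log[H⁺] = -2.079, so pH = 2.08.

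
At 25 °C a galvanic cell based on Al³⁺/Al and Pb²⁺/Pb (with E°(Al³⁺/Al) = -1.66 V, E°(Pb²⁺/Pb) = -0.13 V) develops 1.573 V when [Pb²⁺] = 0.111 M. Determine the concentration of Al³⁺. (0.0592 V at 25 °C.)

2.4 × 10^-4 M

From the Nernst equation, log Q = n(E° − E)/0.0592 = 6(1.53 − 1.573)/0.0592 = -4.358, so Q = 4.38 × 10^-5.
With Q = [Al³⁺]^2/[Pb²⁺]^3 and the known concentrations, [Al³⁺]^2 in the numerator gives [Al³⁺] = 2.4 × 10^-4 M.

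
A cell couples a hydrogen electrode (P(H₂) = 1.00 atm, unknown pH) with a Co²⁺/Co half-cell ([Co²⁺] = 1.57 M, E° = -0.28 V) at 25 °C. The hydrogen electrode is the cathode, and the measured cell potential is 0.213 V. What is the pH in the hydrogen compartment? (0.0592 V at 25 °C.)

pH = 1.03

E°_cell = 0.28 V and n = 2.
log Q = n(E° − E)/0.0592 = 2×(0.28 − 0.213)/0.0592 = 2.264.
With Q = [Co²⁺]·P(H₂) / [H⁺]^2, solving for [H⁺] gives log[H⁺] = -1.034, so pH = 1.03.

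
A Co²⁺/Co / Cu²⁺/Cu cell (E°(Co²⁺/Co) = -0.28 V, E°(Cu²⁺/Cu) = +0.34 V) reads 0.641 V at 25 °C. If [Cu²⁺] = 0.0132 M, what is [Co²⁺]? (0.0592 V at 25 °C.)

From the Nernst equation, log Q = n(E° − E)/0.0592 = 2(0.62 − 0.641)/0.0592 = -0.709, so Q = 0.195.
With Q = [Co²⁺]/[Cu²⁺] and the known concentrations, [Co²⁺] in the numerator gives [Co²⁺] = 0.0026 M.

0.0026 M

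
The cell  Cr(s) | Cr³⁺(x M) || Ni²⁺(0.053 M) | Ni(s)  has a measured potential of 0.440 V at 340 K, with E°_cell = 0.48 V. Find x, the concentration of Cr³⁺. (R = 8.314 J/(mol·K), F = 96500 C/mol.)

From the Nernst equation, ln Q = nF(E° − E)/RT = 6×96500×(0.48 − 0.440)/(8.314×340) = 8.193, so Q = 3620.
With Q = [Cr³⁺]^2/[Ni²⁺]^3 and the known concentrations, [Cr³⁺]^2 in the numerator gives [Cr³⁺] = 0.73 M.

0.73 M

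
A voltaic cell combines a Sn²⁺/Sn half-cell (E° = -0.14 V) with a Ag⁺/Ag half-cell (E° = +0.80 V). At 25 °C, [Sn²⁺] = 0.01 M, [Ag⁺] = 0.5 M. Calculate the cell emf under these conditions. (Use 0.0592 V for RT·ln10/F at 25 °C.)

0.981 V

The Ag⁺/Ag couple has the higher reduction potential and acts as the cathode, so E°_cell = +0.80 − (-0.14) = 0.94 V.
Balancing electrons gives n = 2; the reaction quotient is Q = [Sn²⁺]/[Ag⁺]^2 = 0.0400.
At 25 °C, E = E° − (0.0592/n) log Q = 0.94 − (0.0592/2)(-1.398) = 0.940 + 0.041 = 0.981 V.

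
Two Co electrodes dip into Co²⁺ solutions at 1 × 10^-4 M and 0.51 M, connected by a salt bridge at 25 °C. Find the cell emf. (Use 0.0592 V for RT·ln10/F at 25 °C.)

Both half-cells are Co²⁺/Co, so E°_cell = 0. The concentrated side is the cathode; the cell reaction moves Co²⁺ from high to low concentration with n = 2.
Q = [Co²⁺]_dilute/[Co²⁺]_conc = 1 × 10^-4/0.51 = 1.96 × 10^-4.
E = 0 − (0.0592/2) log Q = −(0.0592/2)(-3.708) = 0.1098 V.

0.11 V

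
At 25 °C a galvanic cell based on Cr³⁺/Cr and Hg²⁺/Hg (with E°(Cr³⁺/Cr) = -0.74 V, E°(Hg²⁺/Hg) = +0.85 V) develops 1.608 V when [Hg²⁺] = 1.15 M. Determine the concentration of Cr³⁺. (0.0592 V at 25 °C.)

0.15 M

From the Nernst equation, log Q = n(E° − E)/0.0592 = 6(1.59 − 1.608)/0.0592 = -1.824, so Q = 0.0150.
With Q = [Cr³⁺]^2/[Hg²⁺]^3 and the known concentrations, [Cr³⁺]^2 in the numerator gives [Cr³⁺] = 0.15 M.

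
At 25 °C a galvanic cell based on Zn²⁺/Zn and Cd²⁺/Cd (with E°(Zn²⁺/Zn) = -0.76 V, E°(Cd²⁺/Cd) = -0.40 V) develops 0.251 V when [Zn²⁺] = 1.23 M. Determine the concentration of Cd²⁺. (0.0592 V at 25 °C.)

2.6 × 10^-4 M

From the Nernst equation, log Q = n(E° − E)/0.0592 = 2(0.36 − 0.251)/0.0592 = 3.682, so Q = 4810.
With Q = [Zn²⁺]/[Cd²⁺] and the known concentrations, [Cd²⁺] in the denominator gives [Cd²⁺] = 2.6 × 10^-4 M.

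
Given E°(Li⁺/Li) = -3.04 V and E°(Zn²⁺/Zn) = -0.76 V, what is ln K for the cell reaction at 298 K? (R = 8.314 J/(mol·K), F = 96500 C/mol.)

ln K = 177.6

E°_cell = -0.76 − (-3.04) = 2.28 V, with n = 2 electrons transferred.
At equilibrium E = 0, so the Nernst equation gives ln K = nFE°/RT = (2)(96500)(2.28)/((8.314)(298)) = 177.61.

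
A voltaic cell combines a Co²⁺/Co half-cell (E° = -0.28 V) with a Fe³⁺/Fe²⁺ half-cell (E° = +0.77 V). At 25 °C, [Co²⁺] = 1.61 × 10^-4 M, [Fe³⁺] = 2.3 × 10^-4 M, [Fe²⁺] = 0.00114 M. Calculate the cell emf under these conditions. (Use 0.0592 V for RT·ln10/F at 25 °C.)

The Fe³⁺/Fe²⁺ couple has the higher reduction potential and acts as the cathode, so E°_cell = +0.77 − (-0.28) = 1.05 V.
Balancing electrons gives n = 2; the reaction quotient is Q = [Co²⁺]·[Fe²⁺]^2/[Fe³⁺]^2 = 0.00396.
At 25 °C, E = E° − (0.0592/n) log Q = 1.05 − (0.0592/2)(-2.403) = 1.050 + 0.071 = 1.121 V.

1.12 V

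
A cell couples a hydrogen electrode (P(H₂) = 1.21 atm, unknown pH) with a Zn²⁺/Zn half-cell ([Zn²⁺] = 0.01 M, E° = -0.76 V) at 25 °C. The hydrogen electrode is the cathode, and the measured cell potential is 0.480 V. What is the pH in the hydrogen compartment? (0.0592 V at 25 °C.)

pH = 5.69

E°_cell = 0.76 V and n = 2.
log Q = n(E° − E)/0.0592 = 2×(0.76 − 0.480)/0.0592 = 9.459.
With Q = [Zn²⁺]·P(H₂) / [H⁺]^2, solving for [H⁺] gives log[H⁺] = -5.688, so pH = 5.69.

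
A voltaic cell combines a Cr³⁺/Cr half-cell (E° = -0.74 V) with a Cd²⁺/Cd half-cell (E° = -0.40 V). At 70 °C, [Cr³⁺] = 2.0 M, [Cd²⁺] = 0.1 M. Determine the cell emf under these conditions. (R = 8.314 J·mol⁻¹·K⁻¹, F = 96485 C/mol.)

The Cd²⁺/Cd couple has the higher reduction potential and acts as the cathode, so E°_cell = -0.40 − (-0.74) = 0.34 V.
Balancing electrons gives n = 6; the reaction quotient is Q = [Cr³⁺]^2/[Cd²⁺]^3 = 4000.
E = E° − (RT/nF) ln Q = 0.34 − (8.314×343)/(6×96485) × (8.294) = 0.340 − 0.041 = 0.299 V.

0.299 V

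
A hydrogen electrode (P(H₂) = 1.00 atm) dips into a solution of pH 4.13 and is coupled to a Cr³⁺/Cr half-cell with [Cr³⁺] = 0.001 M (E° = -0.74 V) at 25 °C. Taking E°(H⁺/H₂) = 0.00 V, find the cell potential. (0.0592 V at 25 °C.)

The hydrogen couple is the cathode, so E°_cell = 0.74 V; n = 6.
[H⁺] = 10^(−4.13) = 7.4 × 10^-5 M, and Q = [Cr³⁺]^2·P(H₂)^3 / [H⁺]^6 = 6.03 × 10^18.
E = E° − (0.0592/6) log Q = 0.74 − (0.0592/6)(18.780) = 0.555 V.

0.55 V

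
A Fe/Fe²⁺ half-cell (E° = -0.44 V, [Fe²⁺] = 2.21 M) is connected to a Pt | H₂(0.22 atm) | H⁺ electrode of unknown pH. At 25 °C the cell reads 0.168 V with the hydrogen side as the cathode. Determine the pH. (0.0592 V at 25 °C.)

E°_cell = 0.44 V and n = 2.
log Q = n(E° − E)/0.0592 = 2×(0.44 − 0.168)/0.0592 = 9.189.
With Q = [Fe²⁺]·P(H₂) / [H⁺]^2, solving for [H⁺] gives log[H⁺] = -4.751, so pH = 4.75.

pH = 4.75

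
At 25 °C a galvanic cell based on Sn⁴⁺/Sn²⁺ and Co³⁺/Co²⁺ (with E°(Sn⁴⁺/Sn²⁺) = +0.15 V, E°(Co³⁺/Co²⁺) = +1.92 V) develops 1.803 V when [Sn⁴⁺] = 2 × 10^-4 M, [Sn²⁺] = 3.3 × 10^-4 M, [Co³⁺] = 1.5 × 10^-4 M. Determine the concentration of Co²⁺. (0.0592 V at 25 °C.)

5.3 × 10^-5 M

From the Nernst equation, log Q = n(E° − E)/0.0592 = 2(1.77 − 1.803)/0.0592 = -1.115, so Q = 0.0768.
With Q = [Sn⁴⁺]·[Co²⁺]^2/([Sn²⁺]·[Co³⁺]^2) and the known concentrations, [Co²⁺]^2 in the numerator gives [Co²⁺] = 5.3 × 10^-5 M.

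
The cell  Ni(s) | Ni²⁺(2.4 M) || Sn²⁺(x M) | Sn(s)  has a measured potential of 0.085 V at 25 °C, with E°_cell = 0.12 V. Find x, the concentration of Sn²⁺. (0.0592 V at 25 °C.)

From the Nernst equation, log Q = n(E° − E)/0.0592 = 2(0.12 − 0.085)/0.0592 = 1.182, so Q = 15.2.
With Q = [Ni²⁺]/[Sn²⁺] and the known concentrations, [Sn²⁺] in the denominator gives [Sn²⁺] = 0.16 M.

0.16 M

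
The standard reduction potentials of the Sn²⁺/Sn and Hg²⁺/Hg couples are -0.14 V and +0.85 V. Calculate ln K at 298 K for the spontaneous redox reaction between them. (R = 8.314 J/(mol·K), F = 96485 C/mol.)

E°_cell = +0.85 − (-0.14) = 0.99 V, with n = 2 electrons transferred.
At equilibrium E = 0, so the Nernst equation gives ln K = nFE°/RT = (2)(96485)(0.99)/((8.314)(298)) = 77.11.

ln K = 77.1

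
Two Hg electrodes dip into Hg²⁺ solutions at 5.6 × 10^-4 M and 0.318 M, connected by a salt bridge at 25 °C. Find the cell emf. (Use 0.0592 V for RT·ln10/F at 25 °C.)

0.082 V

Both half-cells are Hg²⁺/Hg, so E°_cell = 0. The concentrated side is the cathode; the cell reaction moves Hg²⁺ from high to low concentration with n = 2.
Q = [Hg²⁺]_dilute/[Hg²⁺]_conc = 5.6 × 10^-4/0.318 = 0.00176.
E = 0 − (0.0592/2) log Q = −(0.0592/2)(-2.754) = 0.0815 V.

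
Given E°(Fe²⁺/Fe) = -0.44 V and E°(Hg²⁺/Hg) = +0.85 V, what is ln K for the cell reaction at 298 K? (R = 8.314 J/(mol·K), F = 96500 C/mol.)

E°_cell = +0.85 − (-0.44) = 1.29 V, with n = 2 electrons transferred.
At equilibrium E = 0, so the Nernst equation gives ln K = nFE°/RT = (2)(96500)(1.29)/((8.314)(298)) = 100.49.

ln K = 100.5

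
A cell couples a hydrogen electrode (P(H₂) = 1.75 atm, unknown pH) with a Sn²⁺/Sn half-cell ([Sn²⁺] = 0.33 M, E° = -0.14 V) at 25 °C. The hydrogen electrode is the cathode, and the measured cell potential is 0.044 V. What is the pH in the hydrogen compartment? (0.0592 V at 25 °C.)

E°_cell = 0.14 V and n = 2.
log Q = n(E° − E)/0.0592 = 2×(0.14 − 0.044)/0.0592 = 3.243.
With Q = [Sn²⁺]·P(H₂) / [H⁺]^2, solving for [H⁺] gives log[H⁺] = -1.741, so pH = 1.74.

pH = 1.74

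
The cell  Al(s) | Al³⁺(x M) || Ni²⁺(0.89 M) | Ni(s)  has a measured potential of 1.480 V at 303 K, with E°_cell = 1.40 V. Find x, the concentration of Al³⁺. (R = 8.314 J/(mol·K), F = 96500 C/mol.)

8.5 × 10^-5 M

From the Nernst equation, ln Q = nF(E° − E)/RT = 6×96500×(1.40 − 1.480)/(8.314×303) = -18.387, so Q = 1.03 × 10^-8.
With Q = [Al³⁺]^2/[Ni²⁺]^3 and the known concentrations, [Al³⁺]^2 in the numerator gives [Al³⁺] = 8.5 × 10^-5 M.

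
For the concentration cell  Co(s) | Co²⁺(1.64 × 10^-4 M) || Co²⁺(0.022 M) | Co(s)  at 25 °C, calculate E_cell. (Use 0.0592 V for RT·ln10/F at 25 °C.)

0.063 V

Both half-cells are Co²⁺/Co, so E°_cell = 0. The concentrated side is the cathode; the cell reaction moves Co²⁺ from high to low concentration with n = 2.
Q = [Co²⁺]_dilute/[Co²⁺]_conc = 1.64 × 10^-4/0.022 = 0.00745.
E = 0 − (0.0592/2) log Q = −(0.0592/2)(-2.128) = 0.0630 V.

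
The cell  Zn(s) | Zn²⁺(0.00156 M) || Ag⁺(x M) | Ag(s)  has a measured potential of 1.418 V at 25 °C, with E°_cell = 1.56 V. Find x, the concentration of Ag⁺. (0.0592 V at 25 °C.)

From the Nernst equation, log Q = n(E° − E)/0.0592 = 2(1.56 − 1.418)/0.0592 = 4.797, so Q = 6.27 × 10^4.
With Q = [Zn²⁺]/[Ag⁺]^2 and the known concentrations, [Ag⁺]^2 in the denominator gives [Ag⁺] = 1.6 × 10^-4 M.

1.6 × 10^-4 M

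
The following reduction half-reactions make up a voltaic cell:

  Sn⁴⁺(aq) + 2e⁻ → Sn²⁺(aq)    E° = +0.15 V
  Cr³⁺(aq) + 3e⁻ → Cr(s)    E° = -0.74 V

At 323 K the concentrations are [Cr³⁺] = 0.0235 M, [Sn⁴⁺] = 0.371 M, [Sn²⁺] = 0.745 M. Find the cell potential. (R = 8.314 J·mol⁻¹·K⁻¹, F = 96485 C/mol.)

The Sn⁴⁺/Sn²⁺ couple has the higher reduction potential and acts as the cathode, so E°_cell = +0.15 − (-0.74) = 0.89 V.
Balancing electrons gives n = 6; the reaction quotient is Q = [Cr³⁺]^2·[Sn²⁺]^3/[Sn⁴⁺]^3 = 0.00447.
E = E° − (RT/nF) ln Q = 0.89 − (8.314×323)/(6×96485) × (-5.410) = 0.890 + 0.025 = 0.915 V.

0.915 V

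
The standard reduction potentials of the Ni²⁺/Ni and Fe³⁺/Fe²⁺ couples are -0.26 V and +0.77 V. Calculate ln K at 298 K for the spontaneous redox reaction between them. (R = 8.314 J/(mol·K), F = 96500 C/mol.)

E°_cell = +0.77 − (-0.26) = 1.03 V, with n = 2 electrons transferred.
At equilibrium E = 0, so the Nernst equation gives ln K = nFE°/RT = (2)(96500)(1.03)/((8.314)(298)) = 80.24.

ln K = 80.2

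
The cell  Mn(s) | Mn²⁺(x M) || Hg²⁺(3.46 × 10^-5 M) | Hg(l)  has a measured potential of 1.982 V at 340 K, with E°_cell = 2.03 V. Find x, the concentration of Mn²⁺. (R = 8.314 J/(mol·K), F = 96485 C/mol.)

9.2 × 10^-4 M

From the Nernst equation, ln Q = nF(E° − E)/RT = 2×96485×(2.03 − 1.982)/(8.314×340) = 3.277, so Q = 26.5.
With Q = [Mn²⁺]/[Hg²⁺] and the known concentrations, [Mn²⁺] in the numerator gives [Mn²⁺] = 9.2 × 10^-4 M.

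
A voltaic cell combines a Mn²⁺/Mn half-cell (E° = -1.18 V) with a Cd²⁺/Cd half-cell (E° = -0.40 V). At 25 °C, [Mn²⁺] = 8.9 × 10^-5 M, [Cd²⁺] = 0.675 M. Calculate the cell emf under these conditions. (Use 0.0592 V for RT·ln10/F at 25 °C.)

The Cd²⁺/Cd couple has the higher reduction potential and acts as the cathode, so E°_cell = -0.40 − (-1.18) = 0.78 V.
Balancing electrons gives n = 2; the reaction quotient is Q = [Mn²⁺]/[Cd²⁺] = 1.32 × 10^-4.
At 25 °C, E = E° − (0.0592/n) log Q = 0.78 − (0.0592/2)(-3.880) = 0.780 + 0.115 = 0.895 V.

0.895 V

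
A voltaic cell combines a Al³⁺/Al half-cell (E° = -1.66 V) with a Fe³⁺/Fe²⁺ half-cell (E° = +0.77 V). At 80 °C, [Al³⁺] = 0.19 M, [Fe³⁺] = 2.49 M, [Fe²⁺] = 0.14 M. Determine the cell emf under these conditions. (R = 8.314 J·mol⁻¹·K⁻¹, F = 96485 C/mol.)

The Fe³⁺/Fe²⁺ couple has the higher reduction potential and acts as the cathode, so E°_cell = +0.77 − (-1.66) = 2.43 V.
Balancing electrons gives n = 3; the reaction quotient is Q = [Al³⁺]·[Fe²⁺]^3/[Fe³⁺]^3 = 3.38 × 10^-5.
E = E° − (RT/nF) ln Q = 2.43 − (8.314×353)/(3×96485) × (-10.296) = 2.430 + 0.104 = 2.534 V.

2.53 V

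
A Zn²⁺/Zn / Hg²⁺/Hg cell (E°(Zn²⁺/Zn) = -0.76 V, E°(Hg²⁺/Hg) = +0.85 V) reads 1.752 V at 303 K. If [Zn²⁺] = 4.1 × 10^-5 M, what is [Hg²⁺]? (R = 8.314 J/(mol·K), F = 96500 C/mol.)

From the Nernst equation, ln Q = nF(E° − E)/RT = 2×96500×(1.61 − 1.752)/(8.314×303) = -10.879, so Q = 1.88 × 10^-5.
With Q = [Zn²⁺]/[Hg²⁺] and the known concentrations, [Hg²⁺] in the denominator gives [Hg²⁺] = 2.2 M.

2.2 M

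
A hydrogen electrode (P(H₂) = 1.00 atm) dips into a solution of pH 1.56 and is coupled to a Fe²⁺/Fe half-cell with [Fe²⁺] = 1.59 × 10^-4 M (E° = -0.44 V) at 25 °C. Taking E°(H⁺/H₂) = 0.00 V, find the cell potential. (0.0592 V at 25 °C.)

0.46 V

The hydrogen couple is the cathode, so E°_cell = 0.44 V; n = 2.
[H⁺] = 10^(−1.56) = 0.028 M, and Q = [Fe²⁺]·P(H₂) / [H⁺]^2 = 0.210.
E = E° − (0.0592/2) log Q = 0.44 − (0.0592/2)(-0.679) = 0.460 V.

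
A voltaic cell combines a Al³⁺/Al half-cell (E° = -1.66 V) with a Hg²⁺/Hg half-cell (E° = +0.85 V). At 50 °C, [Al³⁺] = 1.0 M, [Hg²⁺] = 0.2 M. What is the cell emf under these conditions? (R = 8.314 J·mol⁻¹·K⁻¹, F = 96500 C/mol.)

2.49 V

The Hg²⁺/Hg couple has the higher reduction potential and acts as the cathode, so E°_cell = +0.85 − (-1.66) = 2.51 V.
Balancing electrons gives n = 6; the reaction quotient is Q = [Al³⁺]^2/[Hg²⁺]^3 = 125.
E = E° − (RT/nF) ln Q = 2.51 − (8.314×323)/(6×96500) × (4.828) = 2.510 − 0.022 = 2.488 V.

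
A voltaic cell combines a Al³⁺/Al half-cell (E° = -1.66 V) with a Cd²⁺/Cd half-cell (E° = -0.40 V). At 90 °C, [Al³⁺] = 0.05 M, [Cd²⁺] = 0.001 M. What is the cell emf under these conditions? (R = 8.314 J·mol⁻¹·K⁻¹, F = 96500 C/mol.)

1.18 V

The Cd²⁺/Cd couple has the higher reduction potential and acts as the cathode, so E°_cell = -0.40 − (-1.66) = 1.26 V.
Balancing electrons gives n = 6; the reaction quotient is Q = [Al³⁺]^2/[Cd²⁺]^3 = 2.5 × 10^6.
E = E° − (RT/nF) ln Q = 1.26 − (8.314×363)/(6×96500) × (14.732) = 1.260 − 0.077 = 1.183 V.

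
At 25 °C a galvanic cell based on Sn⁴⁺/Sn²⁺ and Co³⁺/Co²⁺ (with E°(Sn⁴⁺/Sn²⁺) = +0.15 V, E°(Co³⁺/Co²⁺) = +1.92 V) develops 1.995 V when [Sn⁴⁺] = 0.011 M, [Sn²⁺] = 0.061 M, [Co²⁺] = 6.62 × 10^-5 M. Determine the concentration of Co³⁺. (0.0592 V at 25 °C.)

0.18 M

From the Nernst equation, log Q = n(E° − E)/0.0592 = 2(1.77 − 1.995)/0.0592 = -7.601, so Q = 2.5 × 10^-8.
With Q = [Sn⁴⁺]·[Co²⁺]^2/([Sn²⁺]·[Co³⁺]^2) and the known concentrations, [Co³⁺]^2 in the denominator gives [Co³⁺] = 0.18 M.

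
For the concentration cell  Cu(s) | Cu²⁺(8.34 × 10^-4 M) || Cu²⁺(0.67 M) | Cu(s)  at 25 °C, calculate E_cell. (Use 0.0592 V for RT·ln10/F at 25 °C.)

Both half-cells are Cu²⁺/Cu, so E°_cell = 0. The concentrated side is the cathode; the cell reaction moves Cu²⁺ from high to low concentration with n = 2.
Q = [Cu²⁺]_dilute/[Cu²⁺]_conc = 8.34 × 10^-4/0.67 = 0.00124.
E = 0 − (0.0592/2) log Q = −(0.0592/2)(-2.905) = 0.0860 V.

0.086 V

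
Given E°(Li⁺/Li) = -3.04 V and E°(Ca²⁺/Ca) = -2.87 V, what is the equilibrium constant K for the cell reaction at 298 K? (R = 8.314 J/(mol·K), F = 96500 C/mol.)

E°_cell = -2.87 − (-3.04) = 0.17 V, with n = 2 electrons transferred.
At equilibrium E = 0, so the Nernst equation gives ln K = nFE°/RT = (2)(96500)(0.17)/((8.314)(298)) = 13.24.
K = e^13.24 = 5.6 × 10^5.

5.6 × 10^5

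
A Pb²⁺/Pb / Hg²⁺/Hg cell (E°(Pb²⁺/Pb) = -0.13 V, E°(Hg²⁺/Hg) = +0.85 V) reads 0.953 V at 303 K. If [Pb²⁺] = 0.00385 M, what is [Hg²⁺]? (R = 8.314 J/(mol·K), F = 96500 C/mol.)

4.9 × 10^-4 M

From the Nernst equation, ln Q = nF(E° − E)/RT = 2×96500×(0.98 − 0.953)/(8.314×303) = 2.069, so Q = 7.91.
With Q = [Pb²⁺]/[Hg²⁺] and the known concentrations, [Hg²⁺] in the denominator gives [Hg²⁺] = 4.9 × 10^-4 M.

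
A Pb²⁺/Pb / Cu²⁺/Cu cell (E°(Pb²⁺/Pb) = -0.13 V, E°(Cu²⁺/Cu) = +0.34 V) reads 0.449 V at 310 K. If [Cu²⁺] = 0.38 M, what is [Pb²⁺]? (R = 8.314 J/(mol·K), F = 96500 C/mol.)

From the Nernst equation, ln Q = nF(E° − E)/RT = 2×96500×(0.47 − 0.449)/(8.314×310) = 1.573, so Q = 4.82.
With Q = [Pb²⁺]/[Cu²⁺] and the known concentrations, [Pb²⁺] in the numerator gives [Pb²⁺] = 1.8 M.

1.8 M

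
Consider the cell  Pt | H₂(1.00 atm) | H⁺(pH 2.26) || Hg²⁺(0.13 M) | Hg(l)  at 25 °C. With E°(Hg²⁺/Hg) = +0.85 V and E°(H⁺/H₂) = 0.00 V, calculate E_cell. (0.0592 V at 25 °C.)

The Hg²⁺/Hg couple is the cathode, so E°_cell = 0.85 V; n = 2.
[H⁺] = 10^(−2.26) = 0.0055 M, and Q = [H⁺]^2 / ([Hg²⁺]·P(H₂)) = 2.32 × 10^-4.
E = E° − (0.0592/2) log Q = 0.85 − (0.0592/2)(-3.634) = 0.958 V.

0.96 V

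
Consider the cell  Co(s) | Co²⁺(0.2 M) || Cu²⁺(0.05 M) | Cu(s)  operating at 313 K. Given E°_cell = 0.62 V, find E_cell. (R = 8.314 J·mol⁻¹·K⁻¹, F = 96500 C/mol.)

Balancing electrons gives n = 2; the reaction quotient is Q = [Co²⁺]/[Cu²⁺] = 4.00.
E = E° − (RT/nF) ln Q = 0.62 − (8.314×313)/(2×96500) × (1.386) = 0.620 − 0.019 = 0.601 V.

0.601 V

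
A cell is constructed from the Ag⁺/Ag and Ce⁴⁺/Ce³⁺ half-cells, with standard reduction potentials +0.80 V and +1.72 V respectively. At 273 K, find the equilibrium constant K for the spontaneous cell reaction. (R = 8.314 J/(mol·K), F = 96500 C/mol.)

E°_cell = +1.72 − (+0.80) = 0.92 V, with n = 1 electron transferred.
At equilibrium E = 0, so the Nernst equation gives ln K = nFE°/RT = (1)(96500)(0.92)/((8.314)(273)) = 39.11.
K = e^39.11 = 9.7 × 10^16.

9.7 × 10^16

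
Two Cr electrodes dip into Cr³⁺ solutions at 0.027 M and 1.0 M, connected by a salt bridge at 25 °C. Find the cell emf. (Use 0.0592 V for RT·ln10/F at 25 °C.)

0.031 V

Both half-cells are Cr³⁺/Cr, so E°_cell = 0. The concentrated side is the cathode; the cell reaction moves Cr³⁺ from high to low concentration with n = 3.
Q = [Cr³⁺]_dilute/[Cr³⁺]_conc = 0.027/1.0 = 0.0270.
E = 0 − (0.0592/3) log Q = −(0.0592/3)(-1.569) = 0.0310 V.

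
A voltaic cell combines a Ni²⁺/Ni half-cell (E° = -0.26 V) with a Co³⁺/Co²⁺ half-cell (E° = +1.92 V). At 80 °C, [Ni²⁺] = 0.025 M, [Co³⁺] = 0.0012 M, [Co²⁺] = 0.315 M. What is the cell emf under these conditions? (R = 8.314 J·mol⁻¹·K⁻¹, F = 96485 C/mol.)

2.07 V

The Co³⁺/Co²⁺ couple has the higher reduction potential and acts as the cathode, so E°_cell = +1.92 − (-0.26) = 2.18 V.
Balancing electrons gives n = 2; the reaction quotient is Q = [Ni²⁺]·[Co²⁺]^2/[Co³⁺]^2 = 1720.
E = E° − (RT/nF) ln Q = 2.18 − (8.314×353)/(2×96485) × (7.452) = 2.180 − 0.113 = 2.067 V.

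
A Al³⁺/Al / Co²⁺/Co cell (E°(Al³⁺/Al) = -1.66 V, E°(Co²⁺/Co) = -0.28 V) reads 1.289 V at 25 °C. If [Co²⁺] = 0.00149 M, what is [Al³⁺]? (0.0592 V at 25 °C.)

From the Nernst equation, log Q = n(E° − E)/0.0592 = 6(1.38 − 1.289)/0.0592 = 9.223, so Q = 1.67 × 10^9.
With Q = [Al³⁺]^2/[Co²⁺]^3 and the known concentrations, [Al³⁺]^2 in the numerator gives [Al³⁺] = 2.4 M.

2.4 M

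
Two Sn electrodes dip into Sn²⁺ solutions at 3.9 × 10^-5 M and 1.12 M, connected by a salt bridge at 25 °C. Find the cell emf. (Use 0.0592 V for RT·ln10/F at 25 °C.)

0.13 V

Both half-cells are Sn²⁺/Sn, so E°_cell = 0. The concentrated side is the cathode; the cell reaction moves Sn²⁺ from high to low concentration with n = 2.
Q = [Sn²⁺]_dilute/[Sn²⁺]_conc = 3.9 × 10^-5/1.12 = 3.48 × 10^-5.
E = 0 − (0.0592/2) log Q = −(0.0592/2)(-4.458) = 0.1320 V.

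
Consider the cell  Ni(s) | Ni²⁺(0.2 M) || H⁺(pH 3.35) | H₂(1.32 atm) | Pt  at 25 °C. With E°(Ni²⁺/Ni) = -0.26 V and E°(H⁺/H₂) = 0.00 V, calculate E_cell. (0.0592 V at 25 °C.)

0.079 V

The hydrogen couple is the cathode, so E°_cell = 0.26 V; n = 2.
[H⁺] = 10^(−3.35) = 4.5 × 10^-4 M, and Q = [Ni²⁺]·P(H₂) / [H⁺]^2 = 1.32 × 10^6.
E = E° − (0.0592/2) log Q = 0.26 − (0.0592/2)(6.122) = 0.079 V.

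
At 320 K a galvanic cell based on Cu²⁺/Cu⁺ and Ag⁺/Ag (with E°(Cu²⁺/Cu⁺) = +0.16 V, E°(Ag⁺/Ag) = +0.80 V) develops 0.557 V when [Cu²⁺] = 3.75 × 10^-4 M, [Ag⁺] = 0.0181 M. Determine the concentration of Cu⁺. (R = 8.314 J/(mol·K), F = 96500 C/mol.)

0.001 M

From the Nernst equation, ln Q = nF(E° − E)/RT = 1×96500×(0.64 − 0.557)/(8.314×320) = 3.011, so Q = 20.3.
With Q = [Cu²⁺]/([Cu⁺]·[Ag⁺]) and the known concentrations, [Cu⁺] in the denominator gives [Cu⁺] = 0.001 M.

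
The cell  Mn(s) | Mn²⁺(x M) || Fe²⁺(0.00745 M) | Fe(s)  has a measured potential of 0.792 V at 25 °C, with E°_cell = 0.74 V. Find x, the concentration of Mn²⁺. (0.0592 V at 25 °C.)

1.3 × 10^-4 M

From the Nernst equation, log Q = n(E° − E)/0.0592 = 2(0.74 − 0.792)/0.0592 = -1.757, so Q = 0.0175.
With Q = [Mn²⁺]/[Fe²⁺] and the known concentrations, [Mn²⁺] in the numerator gives [Mn²⁺] = 1.3 × 10^-4 M.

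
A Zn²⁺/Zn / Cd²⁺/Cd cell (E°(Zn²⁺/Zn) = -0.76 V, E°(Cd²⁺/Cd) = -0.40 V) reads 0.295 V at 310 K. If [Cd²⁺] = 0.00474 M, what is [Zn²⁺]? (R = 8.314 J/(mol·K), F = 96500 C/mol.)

From the Nernst equation, ln Q = nF(E° − E)/RT = 2×96500×(0.36 − 0.295)/(8.314×310) = 4.867, so Q = 130.
With Q = [Zn²⁺]/[Cd²⁺] and the known concentrations, [Zn²⁺] in the numerator gives [Zn²⁺] = 0.62 M.

0.62 M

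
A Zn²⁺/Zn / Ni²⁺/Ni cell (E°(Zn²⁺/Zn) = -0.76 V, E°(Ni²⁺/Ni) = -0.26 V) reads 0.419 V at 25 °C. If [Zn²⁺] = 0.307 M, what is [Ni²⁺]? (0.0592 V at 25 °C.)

5.6 × 10^-4 M

From the Nernst equation, log Q = n(E° − E)/0.0592 = 2(0.50 − 0.419)/0.0592 = 2.736, so Q = 545.
With Q = [Zn²⁺]/[Ni²⁺] and the known concentrations, [Ni²⁺] in the denominator gives [Ni²⁺] = 5.6 × 10^-4 M.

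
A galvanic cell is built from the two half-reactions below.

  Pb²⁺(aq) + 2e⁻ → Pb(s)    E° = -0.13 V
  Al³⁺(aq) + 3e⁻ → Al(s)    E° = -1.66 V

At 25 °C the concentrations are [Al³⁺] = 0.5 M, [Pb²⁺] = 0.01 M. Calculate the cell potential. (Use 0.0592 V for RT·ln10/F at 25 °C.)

1.48 V

The Pb²⁺/Pb couple has the higher reduction potential and acts as the cathode, so E°_cell = -0.13 − (-1.66) = 1.53 V.
Balancing electrons gives n = 6; the reaction quotient is Q = [Al³⁺]^2/[Pb²⁺]^3 = 2.5 × 10^5.
At 25 °C, E = E° − (0.0592/n) log Q = 1.53 − (0.0592/6)(5.398) = 1.530 − 0.053 = 1.477 V.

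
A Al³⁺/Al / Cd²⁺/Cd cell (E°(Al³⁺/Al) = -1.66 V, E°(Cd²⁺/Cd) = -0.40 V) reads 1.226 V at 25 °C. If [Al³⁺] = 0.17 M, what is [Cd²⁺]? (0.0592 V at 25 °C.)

0.022 M

From the Nernst equation, log Q = n(E° − E)/0.0592 = 6(1.26 − 1.226)/0.0592 = 3.446, so Q = 2790.
With Q = [Al³⁺]^2/[Cd²⁺]^3 and the known concentrations, [Cd²⁺]^3 in the denominator gives [Cd²⁺] = 0.022 M.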